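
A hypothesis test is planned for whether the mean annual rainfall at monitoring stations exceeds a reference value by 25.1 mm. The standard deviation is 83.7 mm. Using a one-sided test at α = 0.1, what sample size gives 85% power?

For a one-sample z-test, n = ((z_α + z_β)·σ/δ)².
z_α = 1.282 (one-sided α = 0.1); z_β = 1.036 (power 85% → β = 0.15).
n = (2.318 × 83.7 / 25.1)² = 59.75
Round up: n = 60.

n = 60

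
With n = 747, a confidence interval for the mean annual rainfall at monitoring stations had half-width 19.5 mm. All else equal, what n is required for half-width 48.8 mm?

120

Margin of error scales as 1/√n, so n₂ = n₁·(E₁/E₂)².
n₂ = 747 × (19.5/48.8)² = 747 × 0.1597 = 119.30
Round up: n₂ = 120.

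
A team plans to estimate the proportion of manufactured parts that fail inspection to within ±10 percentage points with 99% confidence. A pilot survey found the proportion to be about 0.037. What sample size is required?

For a proportion with margin E = 0.1 at 99% confidence, z = 2.576.
n = p̂(1−p̂)(z/E)² = 0.037 × 0.963 × (2.576/0.1)² = 23.64
Round up: n = 24.

24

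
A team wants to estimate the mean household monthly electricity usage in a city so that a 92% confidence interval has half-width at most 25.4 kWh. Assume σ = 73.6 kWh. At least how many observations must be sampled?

26

For a mean, the margin of error is E = z·σ/√n, so n = (zσ/E)².
At 92% confidence, z = 1.751.
n = (1.751 × 73.6 / 25.4)² = 25.74
Round up: n = 26.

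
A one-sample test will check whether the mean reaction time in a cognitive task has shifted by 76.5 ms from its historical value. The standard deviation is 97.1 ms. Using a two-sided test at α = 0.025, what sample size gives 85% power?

For a one-sample z-test, n = ((z_{α/2} + z_β)·σ/δ)².
z_{α/2} = 2.241 (two-sided α = 0.025); z_β = 1.036 (power 85% → β = 0.15).
n = (3.277 × 97.1 / 76.5)² = 17.30
Round up: n = 18.

n = 18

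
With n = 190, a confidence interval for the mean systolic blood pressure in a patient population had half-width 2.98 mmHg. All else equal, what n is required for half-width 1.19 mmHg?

1192

Margin of error scales as 1/√n, so n₂ = n₁·(E₁/E₂)².
n₂ = 190 × (2.98/1.19)² = 190 × 6.271 = 1191.49
Round up: n₂ = 1192.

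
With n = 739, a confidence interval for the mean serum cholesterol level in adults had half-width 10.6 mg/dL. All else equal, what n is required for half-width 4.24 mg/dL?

4619

Margin of error scales as 1/√n, so n₂ = n₁·(E₁/E₂)².
n₂ = 739 × (10.6/4.24)² = 739 × 6.25 = 4618.75
Round up: n₂ = 4619.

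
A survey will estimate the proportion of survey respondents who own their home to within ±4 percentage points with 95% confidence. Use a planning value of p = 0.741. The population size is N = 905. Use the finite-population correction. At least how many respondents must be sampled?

For a proportion with margin E = 0.04 at 95% confidence, z = 1.960.
n = p̂(1−p̂)(z/E)² = 0.741 × 0.259 × (1.960/0.04)² = 460.80 — call this n₀.
Finite-population correction with N = 905: n = n₀ / (1 + (n₀−1)/N) = 460.80 / 1.508 = 305.57
Round up: n = 306.

n = 306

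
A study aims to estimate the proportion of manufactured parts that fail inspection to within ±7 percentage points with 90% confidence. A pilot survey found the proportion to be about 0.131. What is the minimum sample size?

63

For a proportion with margin E = 0.07 at 90% confidence, z = 1.645.
n = p̂(1−p̂)(z/E)² = 0.131 × 0.869 × (1.645/0.07)² = 62.87
Round up: n = 63.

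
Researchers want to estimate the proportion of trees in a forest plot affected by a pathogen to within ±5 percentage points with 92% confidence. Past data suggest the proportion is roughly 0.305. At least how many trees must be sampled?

n = 260

For a proportion with margin E = 0.05 at 92% confidence, z = 1.751.
n = p̂(1−p̂)(z/E)² = 0.305 × 0.695 × (1.751/0.05)² = 259.97
Round up: n = 260.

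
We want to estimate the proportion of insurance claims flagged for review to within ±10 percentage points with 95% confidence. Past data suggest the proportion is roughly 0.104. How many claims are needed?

For a proportion with margin E = 0.1 at 95% confidence, z = 1.960.
n = p̂(1−p̂)(z/E)² = 0.104 × 0.896 × (1.960/0.1)² = 35.80
Round up: n = 36.

36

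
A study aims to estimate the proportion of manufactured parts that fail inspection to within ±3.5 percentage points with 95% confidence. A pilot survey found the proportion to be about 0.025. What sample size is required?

For a proportion with margin E = 0.035 at 95% confidence, z = 1.960.
n = p̂(1−p̂)(z/E)² = 0.025 × 0.975 × (1.960/0.035)² = 76.44
Round up: n = 77.

77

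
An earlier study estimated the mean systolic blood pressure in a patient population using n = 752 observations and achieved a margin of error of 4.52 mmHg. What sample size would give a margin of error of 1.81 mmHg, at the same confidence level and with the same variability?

Margin of error scales as 1/√n, so n₂ = n₁·(E₁/E₂)².
n₂ = 752 × (4.52/1.81)² = 752 × 6.236 = 4689.47
Round up: n₂ = 4690.

4690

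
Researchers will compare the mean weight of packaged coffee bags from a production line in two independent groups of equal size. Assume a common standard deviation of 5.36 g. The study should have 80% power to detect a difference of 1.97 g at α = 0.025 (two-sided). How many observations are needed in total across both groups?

282 total

For two equal groups, n per group = 2·((z_{α/2} + z_β)·σ/δ)².
z_{α/2} = 2.241; z_β = 0.842 (power 80%).
n = 2 × (3.083 × 5.36 / 1.97)² = 2 × 70.36 = 140.72
Round up: n = 141 per group.
Total across both groups: 2 × 141 = 282.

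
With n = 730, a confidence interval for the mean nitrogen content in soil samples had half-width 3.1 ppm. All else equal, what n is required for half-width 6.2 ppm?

183

Margin of error scales as 1/√n, so n₂ = n₁·(E₁/E₂)².
n₂ = 730 × (3.1/6.2)² = 730 × 0.25 = 182.50
Round up: n₂ = 183.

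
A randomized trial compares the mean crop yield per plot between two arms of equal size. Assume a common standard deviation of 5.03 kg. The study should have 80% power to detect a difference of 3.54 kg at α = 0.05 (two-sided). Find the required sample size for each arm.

For two equal groups, n per group = 2·((z_{α/2} + z_β)·σ/δ)².
z_{α/2} = 1.960; z_β = 0.842 (power 80%).
n = 2 × (2.802 × 5.03 / 3.54)² = 2 × 15.85 = 31.70
Round up: n = 32 per group.

32 per group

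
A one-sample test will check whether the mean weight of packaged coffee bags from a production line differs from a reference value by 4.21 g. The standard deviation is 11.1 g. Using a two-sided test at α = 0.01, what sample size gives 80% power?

For a one-sample z-test, n = ((z_{α/2} + z_β)·σ/δ)².
z_{α/2} = 2.576 (two-sided α = 0.01); z_β = 0.842 (power 80% → β = 0.2).
n = (3.418 × 11.1 / 4.21)² = 81.21
Round up: n = 82.

82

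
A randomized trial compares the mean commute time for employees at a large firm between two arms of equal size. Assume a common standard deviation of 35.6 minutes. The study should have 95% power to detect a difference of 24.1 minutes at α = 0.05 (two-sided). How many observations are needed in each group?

57 per group

For two equal groups, n per group = 2·((z_{α/2} + z_β)·σ/δ)².
z_{α/2} = 1.960; z_β = 1.645 (power 95%).
n = 2 × (3.605 × 35.6 / 24.1)² = 2 × 28.36 = 56.72
Round up: n = 57 per group.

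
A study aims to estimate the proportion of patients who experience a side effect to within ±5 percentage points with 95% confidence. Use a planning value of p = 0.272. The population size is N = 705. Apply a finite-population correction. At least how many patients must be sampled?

For a proportion with margin E = 0.05 at 95% confidence, z = 1.960.
n = p̂(1−p̂)(z/E)² = 0.272 × 0.728 × (1.960/0.05)² = 304.28 — call this n₀.
Finite-population correction with N = 705: n = n₀ / (1 + (n₀−1)/N) = 304.28 / 1.43 = 212.78
Round up: n = 213.

213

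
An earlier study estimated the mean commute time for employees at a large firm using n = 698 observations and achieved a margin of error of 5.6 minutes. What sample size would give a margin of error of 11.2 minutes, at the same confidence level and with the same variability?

Margin of error scales as 1/√n, so n₂ = n₁·(E₁/E₂)².
n₂ = 698 × (5.6/11.2)² = 698 × 0.25 = 174.50
Round up: n₂ = 175.

n = 175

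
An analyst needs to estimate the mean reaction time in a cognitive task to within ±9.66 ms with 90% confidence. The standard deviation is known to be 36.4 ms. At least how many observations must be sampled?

n = 39

For a mean, the margin of error is E = z·σ/√n, so n = (zσ/E)².
At 90% confidence, z = 1.645.
n = (1.645 × 36.4 / 9.66)² = 38.42
Round up: n = 39.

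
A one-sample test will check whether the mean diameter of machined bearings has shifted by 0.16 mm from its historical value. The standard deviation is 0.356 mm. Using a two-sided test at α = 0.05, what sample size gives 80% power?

39

For a one-sample z-test, n = ((z_{α/2} + z_β)·σ/δ)².
z_{α/2} = 1.960 (two-sided α = 0.05); z_β = 0.842 (power 80% → β = 0.2).
n = (2.802 × 0.356 / 0.16)² = 38.87
Round up: n = 39.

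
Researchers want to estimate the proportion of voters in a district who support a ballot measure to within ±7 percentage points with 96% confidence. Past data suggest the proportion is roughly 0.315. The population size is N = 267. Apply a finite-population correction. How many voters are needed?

For a proportion with margin E = 0.07 at 96% confidence, z = 2.054.
n = p̂(1−p̂)(z/E)² = 0.315 × 0.685 × (2.054/0.07)² = 185.78 — call this n₀.
Finite-population correction with N = 267: n = n₀ / (1 + (n₀−1)/N) = 185.78 / 1.692 = 109.80
Round up: n = 110.

110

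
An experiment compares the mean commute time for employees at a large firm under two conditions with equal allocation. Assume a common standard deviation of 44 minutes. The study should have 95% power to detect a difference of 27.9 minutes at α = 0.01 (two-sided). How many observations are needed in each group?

89 per group

For two equal groups, n per group = 2·((z_{α/2} + z_β)·σ/δ)².
z_{α/2} = 2.576; z_β = 1.645 (power 95%).
n = 2 × (4.221 × 44 / 27.9)² = 2 × 44.31 = 88.62
Round up: n = 89 per group.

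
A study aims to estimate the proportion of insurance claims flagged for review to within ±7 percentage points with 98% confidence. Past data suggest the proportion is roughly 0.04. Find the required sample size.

43

For a proportion with margin E = 0.07 at 98% confidence, z = 2.326.
n = p̂(1−p̂)(z/E)² = 0.04 × 0.96 × (2.326/0.07)² = 42.40
Round up: n = 43.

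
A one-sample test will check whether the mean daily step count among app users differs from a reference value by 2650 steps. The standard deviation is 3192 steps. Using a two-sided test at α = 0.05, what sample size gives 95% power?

For a one-sample z-test, n = ((z_{α/2} + z_β)·σ/δ)².
z_{α/2} = 1.960 (two-sided α = 0.05); z_β = 1.645 (power 95% → β = 0.05).
n = (3.605 × 3192 / 2650)² = 18.86
Round up: n = 19.

19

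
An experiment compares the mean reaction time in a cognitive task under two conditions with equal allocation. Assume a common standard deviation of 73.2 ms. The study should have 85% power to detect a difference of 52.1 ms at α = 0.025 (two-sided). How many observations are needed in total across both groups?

86 total

For two equal groups, n per group = 2·((z_{α/2} + z_β)·σ/δ)².
z_{α/2} = 2.241; z_β = 1.036 (power 85%).
n = 2 × (3.277 × 73.2 / 52.1)² = 2 × 21.20 = 42.40
Round up: n = 43 per group.
Total across both groups: 2 × 43 = 86.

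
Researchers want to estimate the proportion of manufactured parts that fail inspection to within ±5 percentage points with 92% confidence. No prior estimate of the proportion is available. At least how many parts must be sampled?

For a proportion with margin E = 0.05 at 92% confidence, z = 1.751.
With no prior estimate, use p = 0.5, which maximizes p(1−p) at 0.25.
n = 0.25 × (z/E)² = 0.25 × (1.751/0.05)² = 306.60
Round up: n = 307.

n = 307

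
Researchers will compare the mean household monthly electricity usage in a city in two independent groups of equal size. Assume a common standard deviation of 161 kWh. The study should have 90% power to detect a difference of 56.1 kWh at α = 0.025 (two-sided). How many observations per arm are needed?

For two equal groups, n per group = 2·((z_{α/2} + z_β)·σ/δ)².
z_{α/2} = 2.241; z_β = 1.282 (power 90%).
n = 2 × (3.523 × 161 / 56.1)² = 2 × 102.22 = 204.44
Round up: n = 205 per group.

205 per group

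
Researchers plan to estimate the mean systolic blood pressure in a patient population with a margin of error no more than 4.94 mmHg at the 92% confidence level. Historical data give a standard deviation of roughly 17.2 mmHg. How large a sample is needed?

38

For a mean, the margin of error is E = z·σ/√n, so n = (zσ/E)².
At 92% confidence, z = 1.751.
n = (1.751 × 17.2 / 4.94)² = 37.17
Round up: n = 38.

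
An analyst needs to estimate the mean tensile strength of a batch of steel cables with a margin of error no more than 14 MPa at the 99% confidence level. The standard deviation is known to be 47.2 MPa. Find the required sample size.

For a mean, the margin of error is E = z·σ/√n, so n = (zσ/E)².
At 99% confidence, z = 2.576.
n = (2.576 × 47.2 / 14)² = 75.43
Round up: n = 76.

76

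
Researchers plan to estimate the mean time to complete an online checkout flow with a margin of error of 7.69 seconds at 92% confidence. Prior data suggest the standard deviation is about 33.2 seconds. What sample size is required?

58

For a mean, the margin of error is E = z·σ/√n, so n = (zσ/E)².
At 92% confidence, z = 1.751.
n = (1.751 × 33.2 / 7.69)² = 57.15
Round up: n = 58.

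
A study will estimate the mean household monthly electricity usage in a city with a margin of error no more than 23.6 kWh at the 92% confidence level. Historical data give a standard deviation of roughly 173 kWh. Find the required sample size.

n = 165

For a mean, the margin of error is E = z·σ/√n, so n = (zσ/E)².
At 92% confidence, z = 1.751.
n = (1.751 × 173 / 23.6)² = 164.76
Round up: n = 165.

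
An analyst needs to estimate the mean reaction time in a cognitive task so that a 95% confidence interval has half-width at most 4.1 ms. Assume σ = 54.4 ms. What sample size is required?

For a mean, the margin of error is E = z·σ/√n, so n = (zσ/E)².
At 95% confidence, z = 1.960.
n = (1.960 × 54.4 / 4.1)² = 676.30
Round up: n = 677.

n = 677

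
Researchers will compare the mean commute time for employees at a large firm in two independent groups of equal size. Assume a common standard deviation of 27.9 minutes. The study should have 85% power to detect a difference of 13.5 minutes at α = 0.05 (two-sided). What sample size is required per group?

77 per group

For two equal groups, n per group = 2·((z_{α/2} + z_β)·σ/δ)².
z_{α/2} = 1.960; z_β = 1.036 (power 85%).
n = 2 × (2.996 × 27.9 / 13.5)² = 2 × 38.34 = 76.68
Round up: n = 77 per group.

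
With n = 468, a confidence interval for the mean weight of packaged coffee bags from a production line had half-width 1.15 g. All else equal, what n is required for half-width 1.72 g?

Margin of error scales as 1/√n, so n₂ = n₁·(E₁/E₂)².
n₂ = 468 × (1.15/1.72)² = 468 × 0.447 = 209.20
Round up: n₂ = 210.

210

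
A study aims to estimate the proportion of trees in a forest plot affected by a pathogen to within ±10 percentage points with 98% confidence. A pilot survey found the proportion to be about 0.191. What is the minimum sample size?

For a proportion with margin E = 0.1 at 98% confidence, z = 2.326.
n = p̂(1−p̂)(z/E)² = 0.191 × 0.809 × (2.326/0.1)² = 83.60
Round up: n = 84.

84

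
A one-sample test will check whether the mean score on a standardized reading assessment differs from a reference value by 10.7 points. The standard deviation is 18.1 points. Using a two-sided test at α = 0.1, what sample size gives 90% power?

For a one-sample z-test, n = ((z_{α/2} + z_β)·σ/δ)².
z_{α/2} = 1.645 (two-sided α = 0.1); z_β = 1.282 (power 90% → β = 0.1).
n = (2.927 × 18.1 / 10.7)² = 24.52
Round up: n = 25.

25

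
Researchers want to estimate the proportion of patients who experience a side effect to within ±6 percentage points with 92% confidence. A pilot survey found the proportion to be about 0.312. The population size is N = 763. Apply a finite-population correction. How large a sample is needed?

For a proportion with margin E = 0.06 at 92% confidence, z = 1.751.
n = p̂(1−p̂)(z/E)² = 0.312 × 0.688 × (1.751/0.06)² = 182.82 — call this n₀.
Finite-population correction with N = 763: n = n₀ / (1 + (n₀−1)/N) = 182.82 / 1.238 = 147.67
Round up: n = 148.

n = 148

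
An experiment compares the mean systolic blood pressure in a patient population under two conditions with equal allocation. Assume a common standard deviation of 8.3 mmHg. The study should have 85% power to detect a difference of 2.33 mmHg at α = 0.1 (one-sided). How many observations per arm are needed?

For two equal groups, n per group = 2·((z_α + z_β)·σ/δ)².
z_α = 1.282; z_β = 1.036 (power 85%).
n = 2 × (2.318 × 8.3 / 2.33)² = 2 × 68.18 = 136.36
Round up: n = 137 per group.

137 per group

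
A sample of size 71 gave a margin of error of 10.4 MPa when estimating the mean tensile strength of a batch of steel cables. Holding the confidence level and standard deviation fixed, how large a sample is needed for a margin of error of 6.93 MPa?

160

Margin of error scales as 1/√n, so n₂ = n₁·(E₁/E₂)².
n₂ = 71 × (10.4/6.93)² = 71 × 2.252 = 159.89
Round up: n₂ = 160.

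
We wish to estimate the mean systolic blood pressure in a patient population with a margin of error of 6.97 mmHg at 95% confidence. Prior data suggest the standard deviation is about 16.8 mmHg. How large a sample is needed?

23

For a mean, the margin of error is E = z·σ/√n, so n = (zσ/E)².
At 95% confidence, z = 1.960.
n = (1.960 × 16.8 / 6.97)² = 22.32
Round up: n = 23.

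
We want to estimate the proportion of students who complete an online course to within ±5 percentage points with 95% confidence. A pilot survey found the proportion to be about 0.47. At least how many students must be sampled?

n = 383

For a proportion with margin E = 0.05 at 95% confidence, z = 1.960.
n = p̂(1−p̂)(z/E)² = 0.47 × 0.53 × (1.960/0.05)² = 382.78
Round up: n = 383.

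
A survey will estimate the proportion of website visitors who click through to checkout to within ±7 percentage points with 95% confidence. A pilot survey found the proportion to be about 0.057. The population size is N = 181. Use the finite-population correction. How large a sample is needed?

35

For a proportion with margin E = 0.07 at 95% confidence, z = 1.960.
n = p̂(1−p̂)(z/E)² = 0.057 × 0.943 × (1.960/0.07)² = 42.14 — call this n₀.
Finite-population correction with N = 181: n = n₀ / (1 + (n₀−1)/N) = 42.14 / 1.227 = 34.34
Round up: n = 35.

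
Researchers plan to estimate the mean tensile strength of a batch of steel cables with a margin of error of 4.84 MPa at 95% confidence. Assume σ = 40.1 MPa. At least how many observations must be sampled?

For a mean, the margin of error is E = z·σ/√n, so n = (zσ/E)².
At 95% confidence, z = 1.960.
n = (1.960 × 40.1 / 4.84)² = 263.70
Round up: n = 264.

264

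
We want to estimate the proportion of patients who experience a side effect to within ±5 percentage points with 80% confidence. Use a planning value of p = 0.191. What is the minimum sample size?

For a proportion with margin E = 0.05 at 80% confidence, z = 1.282.
n = p̂(1−p̂)(z/E)² = 0.191 × 0.809 × (1.282/0.05)² = 101.58
Round up: n = 102.

102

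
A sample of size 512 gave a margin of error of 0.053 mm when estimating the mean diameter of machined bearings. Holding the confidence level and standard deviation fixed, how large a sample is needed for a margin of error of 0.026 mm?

Margin of error scales as 1/√n, so n₂ = n₁·(E₁/E₂)².
n₂ = 512 × (0.053/0.026)² = 512 × 4.155 = 2127.36
Round up: n₂ = 2128.

n = 2128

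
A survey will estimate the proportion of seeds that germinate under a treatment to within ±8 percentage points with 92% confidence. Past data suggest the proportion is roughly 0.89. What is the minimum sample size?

For a proportion with margin E = 0.08 at 92% confidence, z = 1.751.
n = p̂(1−p̂)(z/E)² = 0.89 × 0.11 × (1.751/0.08)² = 46.90
Round up: n = 47.

n = 47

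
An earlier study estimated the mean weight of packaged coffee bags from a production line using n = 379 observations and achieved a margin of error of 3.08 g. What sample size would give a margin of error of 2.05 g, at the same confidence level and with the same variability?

856

Margin of error scales as 1/√n, so n₂ = n₁·(E₁/E₂)².
n₂ = 379 × (3.08/2.05)² = 379 × 2.257 = 855.40
Round up: n₂ = 856.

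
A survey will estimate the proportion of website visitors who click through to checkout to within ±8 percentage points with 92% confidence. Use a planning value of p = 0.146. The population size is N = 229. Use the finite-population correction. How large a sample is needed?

For a proportion with margin E = 0.08 at 92% confidence, z = 1.751.
n = p̂(1−p̂)(z/E)² = 0.146 × 0.854 × (1.751/0.08)² = 59.73 — call this n₀.
Finite-population correction with N = 229: n = n₀ / (1 + (n₀−1)/N) = 59.73 / 1.256 = 47.56
Round up: n = 48.

n = 48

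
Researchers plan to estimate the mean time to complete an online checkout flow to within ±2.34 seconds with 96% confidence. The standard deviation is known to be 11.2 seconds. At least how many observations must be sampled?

For a mean, the margin of error is E = z·σ/√n, so n = (zσ/E)².
At 96% confidence, z = 2.054.
n = (2.054 × 11.2 / 2.34)² = 96.65
Round up: n = 97.

97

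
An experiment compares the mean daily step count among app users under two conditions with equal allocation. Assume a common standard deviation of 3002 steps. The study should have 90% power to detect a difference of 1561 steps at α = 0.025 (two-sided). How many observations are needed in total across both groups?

For two equal groups, n per group = 2·((z_{α/2} + z_β)·σ/δ)².
z_{α/2} = 2.241; z_β = 1.282 (power 90%).
n = 2 × (3.523 × 3002 / 1561)² = 2 × 45.90 = 91.80
Round up: n = 92 per group.
Total across both groups: 2 × 92 = 184.

184 total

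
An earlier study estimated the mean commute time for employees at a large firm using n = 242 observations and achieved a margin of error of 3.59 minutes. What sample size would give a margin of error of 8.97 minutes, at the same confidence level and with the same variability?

39

Margin of error scales as 1/√n, so n₂ = n₁·(E₁/E₂)².
n₂ = 242 × (3.59/8.97)² = 242 × 0.1602 = 38.77
Round up: n₂ = 39.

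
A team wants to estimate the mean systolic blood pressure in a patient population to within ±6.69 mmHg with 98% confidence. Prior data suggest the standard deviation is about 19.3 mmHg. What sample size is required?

n = 46

For a mean, the margin of error is E = z·σ/√n, so n = (zσ/E)².
At 98% confidence, z = 2.326.
n = (2.326 × 19.3 / 6.69)² = 45.03
Round up: n = 46.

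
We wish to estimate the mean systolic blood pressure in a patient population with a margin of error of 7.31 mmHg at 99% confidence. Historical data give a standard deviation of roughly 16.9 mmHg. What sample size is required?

For a mean, the margin of error is E = z·σ/√n, so n = (zσ/E)².
At 99% confidence, z = 2.576.
n = (2.576 × 16.9 / 7.31)² = 35.47
Round up: n = 36.

36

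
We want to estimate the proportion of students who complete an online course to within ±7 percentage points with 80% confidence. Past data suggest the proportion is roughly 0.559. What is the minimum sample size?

83

For a proportion with margin E = 0.07 at 80% confidence, z = 1.282.
n = p̂(1−p̂)(z/E)² = 0.559 × 0.441 × (1.282/0.07)² = 82.69
Round up: n = 83.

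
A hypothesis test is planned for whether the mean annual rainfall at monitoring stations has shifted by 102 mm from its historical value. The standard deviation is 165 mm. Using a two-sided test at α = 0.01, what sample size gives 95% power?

47

For a one-sample z-test, n = ((z_{α/2} + z_β)·σ/δ)².
z_{α/2} = 2.576 (two-sided α = 0.01); z_β = 1.645 (power 95% → β = 0.05).
n = (4.221 × 165 / 102)² = 46.62
Round up: n = 47.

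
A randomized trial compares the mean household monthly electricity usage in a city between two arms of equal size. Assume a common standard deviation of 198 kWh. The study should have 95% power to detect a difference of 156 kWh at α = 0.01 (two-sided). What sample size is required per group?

58 per group

For two equal groups, n per group = 2·((z_{α/2} + z_β)·σ/δ)².
z_{α/2} = 2.576; z_β = 1.645 (power 95%).
n = 2 × (4.221 × 198 / 156)² = 2 × 28.70 = 57.40
Round up: n = 58 per group.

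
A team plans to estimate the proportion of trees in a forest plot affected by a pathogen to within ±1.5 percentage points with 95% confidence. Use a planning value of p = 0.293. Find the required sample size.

For a proportion with margin E = 0.015 at 95% confidence, z = 1.960.
n = p̂(1−p̂)(z/E)² = 0.293 × 0.707 × (1.960/0.015)² = 3536.85
Round up: n = 3537.

3537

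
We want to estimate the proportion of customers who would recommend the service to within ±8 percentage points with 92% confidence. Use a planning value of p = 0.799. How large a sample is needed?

For a proportion with margin E = 0.08 at 92% confidence, z = 1.751.
n = p̂(1−p̂)(z/E)² = 0.799 × 0.201 × (1.751/0.08)² = 76.94
Round up: n = 77.

n = 77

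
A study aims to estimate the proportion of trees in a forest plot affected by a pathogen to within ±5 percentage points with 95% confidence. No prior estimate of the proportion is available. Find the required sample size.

385

For a proportion with margin E = 0.05 at 95% confidence, z = 1.960.
With no prior estimate, use p = 0.5, which maximizes p(1−p) at 0.25.
n = 0.25 × (z/E)² = 0.25 × (1.960/0.05)² = 384.16
Round up: n = 385.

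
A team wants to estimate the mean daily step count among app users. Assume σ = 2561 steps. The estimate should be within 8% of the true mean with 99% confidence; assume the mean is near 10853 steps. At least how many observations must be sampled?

For a mean, the margin of error is E = z·σ/√n, so n = (zσ/E)².
At 99% confidence, z = 2.576.
E = 8% of 10853 = 868.2 steps.
n = (2.576 × 2561 / 868.2)² = 57.73
Round up: n = 58.

58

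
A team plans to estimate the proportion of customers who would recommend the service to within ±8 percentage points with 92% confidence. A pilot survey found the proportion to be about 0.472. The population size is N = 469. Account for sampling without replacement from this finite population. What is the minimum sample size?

For a proportion with margin E = 0.08 at 92% confidence, z = 1.751.
n = p̂(1−p̂)(z/E)² = 0.472 × 0.528 × (1.751/0.08)² = 119.39 — call this n₀.
Finite-population correction with N = 469: n = n₀ / (1 + (n₀−1)/N) = 119.39 / 1.252 = 95.36
Round up: n = 96.

96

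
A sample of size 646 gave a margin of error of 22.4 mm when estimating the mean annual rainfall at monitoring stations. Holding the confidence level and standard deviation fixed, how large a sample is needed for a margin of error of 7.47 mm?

Margin of error scales as 1/√n, so n₂ = n₁·(E₁/E₂)².
n₂ = 646 × (22.4/7.47)² = 646 × 8.992 = 5808.83
Round up: n₂ = 5809.

5809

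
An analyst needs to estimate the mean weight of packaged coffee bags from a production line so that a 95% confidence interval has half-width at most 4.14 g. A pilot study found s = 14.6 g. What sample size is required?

n = 48

For a mean, the margin of error is E = z·σ/√n, so n = (zσ/E)².
At 95% confidence, z = 1.960.
n = (1.960 × 14.6 / 4.14)² = 47.78
Round up: n = 48.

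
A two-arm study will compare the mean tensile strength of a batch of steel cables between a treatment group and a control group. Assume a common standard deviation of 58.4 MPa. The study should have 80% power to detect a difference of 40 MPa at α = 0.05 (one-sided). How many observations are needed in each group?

27 per group

For two equal groups, n per group = 2·((z_α + z_β)·σ/δ)².
z_α = 1.645; z_β = 0.842 (power 80%).
n = 2 × (2.487 × 58.4 / 40)² = 2 × 13.18 = 26.36
Round up: n = 27 per group.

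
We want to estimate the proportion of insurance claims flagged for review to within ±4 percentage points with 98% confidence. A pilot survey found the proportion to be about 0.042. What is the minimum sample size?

For a proportion with margin E = 0.04 at 98% confidence, z = 2.326.
n = p̂(1−p̂)(z/E)² = 0.042 × 0.958 × (2.326/0.04)² = 136.05
Round up: n = 137.

137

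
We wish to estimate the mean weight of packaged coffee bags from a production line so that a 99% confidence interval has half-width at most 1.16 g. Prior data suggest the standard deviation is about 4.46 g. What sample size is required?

n = 99

For a mean, the margin of error is E = z·σ/√n, so n = (zσ/E)².
At 99% confidence, z = 2.576.
n = (2.576 × 4.46 / 1.16)² = 98.09
Round up: n = 99.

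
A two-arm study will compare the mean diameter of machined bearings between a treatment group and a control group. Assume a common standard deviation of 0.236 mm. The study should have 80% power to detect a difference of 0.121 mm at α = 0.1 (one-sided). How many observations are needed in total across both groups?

For two equal groups, n per group = 2·((z_α + z_β)·σ/δ)².
z_α = 1.282; z_β = 0.842 (power 80%).
n = 2 × (2.124 × 0.236 / 0.121)² = 2 × 17.16 = 34.32
Round up: n = 35 per group.
Total across both groups: 2 × 35 = 70.

70 total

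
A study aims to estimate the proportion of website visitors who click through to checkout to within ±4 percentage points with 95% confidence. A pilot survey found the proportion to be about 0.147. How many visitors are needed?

For a proportion with margin E = 0.04 at 95% confidence, z = 1.960.
n = p̂(1−p̂)(z/E)² = 0.147 × 0.853 × (1.960/0.04)² = 301.06
Round up: n = 302.

302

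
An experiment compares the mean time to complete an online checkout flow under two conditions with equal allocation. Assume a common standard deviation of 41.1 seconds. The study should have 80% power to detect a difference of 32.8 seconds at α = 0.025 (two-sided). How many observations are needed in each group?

30 per group

For two equal groups, n per group = 2·((z_{α/2} + z_β)·σ/δ)².
z_{α/2} = 2.241; z_β = 0.842 (power 80%).
n = 2 × (3.083 × 41.1 / 32.8)² = 2 × 14.92 = 29.84
Round up: n = 30 per group.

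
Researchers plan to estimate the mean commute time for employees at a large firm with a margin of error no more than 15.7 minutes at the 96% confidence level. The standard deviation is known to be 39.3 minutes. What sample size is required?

For a mean, the margin of error is E = z·σ/√n, so n = (zσ/E)².
At 96% confidence, z = 2.054.
n = (2.054 × 39.3 / 15.7)² = 26.44
Round up: n = 27.

27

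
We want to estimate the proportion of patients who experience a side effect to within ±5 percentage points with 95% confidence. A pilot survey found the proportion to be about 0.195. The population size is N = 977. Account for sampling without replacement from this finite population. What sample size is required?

For a proportion with margin E = 0.05 at 95% confidence, z = 1.960.
n = p̂(1−p̂)(z/E)² = 0.195 × 0.805 × (1.960/0.05)² = 241.21 — call this n₀.
Finite-population correction with N = 977: n = n₀ / (1 + (n₀−1)/N) = 241.21 / 1.246 = 193.59
Round up: n = 194.

194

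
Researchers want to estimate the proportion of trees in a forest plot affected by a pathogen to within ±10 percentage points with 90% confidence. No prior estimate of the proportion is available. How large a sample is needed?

n = 68

For a proportion with margin E = 0.1 at 90% confidence, z = 1.645.
With no prior estimate, use p = 0.5, which maximizes p(1−p) at 0.25.
n = 0.25 × (z/E)² = 0.25 × (1.645/0.1)² = 67.65
Round up: n = 68.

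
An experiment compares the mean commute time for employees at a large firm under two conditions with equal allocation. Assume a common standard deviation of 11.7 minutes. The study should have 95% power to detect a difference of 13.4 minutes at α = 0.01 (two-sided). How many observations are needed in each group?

28 per group

For two equal groups, n per group = 2·((z_{α/2} + z_β)·σ/δ)².
z_{α/2} = 2.576; z_β = 1.645 (power 95%).
n = 2 × (4.221 × 11.7 / 13.4)² = 2 × 13.58 = 27.16
Round up: n = 28 per group.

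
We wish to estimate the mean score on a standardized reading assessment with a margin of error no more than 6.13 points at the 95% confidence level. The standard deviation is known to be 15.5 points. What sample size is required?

25

For a mean, the margin of error is E = z·σ/√n, so n = (zσ/E)².
At 95% confidence, z = 1.960.
n = (1.960 × 15.5 / 6.13)² = 24.56
Round up: n = 25.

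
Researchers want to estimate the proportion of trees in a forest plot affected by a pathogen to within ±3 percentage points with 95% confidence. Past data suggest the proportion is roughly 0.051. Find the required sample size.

207

For a proportion with margin E = 0.03 at 95% confidence, z = 1.960.
n = p̂(1−p̂)(z/E)² = 0.051 × 0.949 × (1.960/0.03)² = 206.59
Round up: n = 207.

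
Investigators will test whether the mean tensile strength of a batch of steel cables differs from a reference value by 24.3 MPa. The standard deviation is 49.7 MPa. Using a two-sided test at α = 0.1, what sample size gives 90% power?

For a one-sample z-test, n = ((z_{α/2} + z_β)·σ/δ)².
z_{α/2} = 1.645 (two-sided α = 0.1); z_β = 1.282 (power 90% → β = 0.1).
n = (2.927 × 49.7 / 24.3)² = 35.84
Round up: n = 36.

n = 36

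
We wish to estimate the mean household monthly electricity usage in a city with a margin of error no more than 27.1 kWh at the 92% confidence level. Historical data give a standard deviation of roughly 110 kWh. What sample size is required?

51

For a mean, the margin of error is E = z·σ/√n, so n = (zσ/E)².
At 92% confidence, z = 1.751.
n = (1.751 × 110 / 27.1)² = 50.51
Round up: n = 51.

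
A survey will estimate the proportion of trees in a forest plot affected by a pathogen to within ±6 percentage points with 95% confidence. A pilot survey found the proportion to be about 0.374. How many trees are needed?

For a proportion with margin E = 0.06 at 95% confidence, z = 1.960.
n = p̂(1−p̂)(z/E)² = 0.374 × 0.626 × (1.960/0.06)² = 249.84
Round up: n = 250.

250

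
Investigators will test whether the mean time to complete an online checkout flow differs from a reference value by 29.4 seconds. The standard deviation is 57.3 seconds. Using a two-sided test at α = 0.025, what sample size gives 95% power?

For a one-sample z-test, n = ((z_{α/2} + z_β)·σ/δ)².
z_{α/2} = 2.241 (two-sided α = 0.025); z_β = 1.645 (power 95% → β = 0.05).
n = (3.886 × 57.3 / 29.4)² = 57.36
Round up: n = 58.

58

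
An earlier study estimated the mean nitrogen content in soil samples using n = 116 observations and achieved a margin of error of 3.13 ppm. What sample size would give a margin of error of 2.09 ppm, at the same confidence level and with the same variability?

261

Margin of error scales as 1/√n, so n₂ = n₁·(E₁/E₂)².
n₂ = 116 × (3.13/2.09)² = 116 × 2.243 = 260.19
Round up: n₂ = 261.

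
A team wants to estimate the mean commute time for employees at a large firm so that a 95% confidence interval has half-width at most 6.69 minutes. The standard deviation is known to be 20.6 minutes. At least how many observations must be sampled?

37

For a mean, the margin of error is E = z·σ/√n, so n = (zσ/E)².
At 95% confidence, z = 1.960.
n = (1.960 × 20.6 / 6.69)² = 36.42
Round up: n = 37.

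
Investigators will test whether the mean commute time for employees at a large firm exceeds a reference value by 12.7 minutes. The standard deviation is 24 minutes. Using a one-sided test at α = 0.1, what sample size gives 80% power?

n = 17

For a one-sample z-test, n = ((z_α + z_β)·σ/δ)².
z_α = 1.282 (one-sided α = 0.1); z_β = 0.842 (power 80% → β = 0.2).
n = (2.124 × 24 / 12.7)² = 16.11
Round up: n = 17.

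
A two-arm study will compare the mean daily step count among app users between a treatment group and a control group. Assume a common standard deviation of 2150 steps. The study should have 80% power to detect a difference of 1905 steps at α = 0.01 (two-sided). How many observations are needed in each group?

30 per group

For two equal groups, n per group = 2·((z_{α/2} + z_β)·σ/δ)².
z_{α/2} = 2.576; z_β = 0.842 (power 80%).
n = 2 × (3.418 × 2150 / 1905)² = 2 × 14.88 = 29.76
Round up: n = 30 per group.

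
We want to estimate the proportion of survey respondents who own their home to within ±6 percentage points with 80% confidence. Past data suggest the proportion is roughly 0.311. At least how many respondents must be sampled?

For a proportion with margin E = 0.06 at 80% confidence, z = 1.282.
n = p̂(1−p̂)(z/E)² = 0.311 × 0.689 × (1.282/0.06)² = 97.83
Round up: n = 98.

n = 98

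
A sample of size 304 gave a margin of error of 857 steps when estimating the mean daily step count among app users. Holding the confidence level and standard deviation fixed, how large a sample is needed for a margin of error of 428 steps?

n = 1219

Margin of error scales as 1/√n, so n₂ = n₁·(E₁/E₂)².
n₂ = 304 × (857/428)² = 304 × 4.009 = 1218.74
Round up: n₂ = 1219.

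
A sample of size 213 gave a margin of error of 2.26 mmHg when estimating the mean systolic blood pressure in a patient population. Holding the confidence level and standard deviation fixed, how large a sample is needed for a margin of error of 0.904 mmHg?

1332

Margin of error scales as 1/√n, so n₂ = n₁·(E₁/E₂)².
n₂ = 213 × (2.26/0.904)² = 213 × 6.25 = 1331.25
Round up: n₂ = 1332.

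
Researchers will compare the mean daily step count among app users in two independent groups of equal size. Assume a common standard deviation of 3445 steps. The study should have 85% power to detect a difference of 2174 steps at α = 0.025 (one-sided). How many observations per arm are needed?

For two equal groups, n per group = 2·((z_α + z_β)·σ/δ)².
z_α = 1.960; z_β = 1.036 (power 85%).
n = 2 × (2.996 × 3445 / 2174)² = 2 × 22.54 = 45.08
Round up: n = 46 per group.

46 per group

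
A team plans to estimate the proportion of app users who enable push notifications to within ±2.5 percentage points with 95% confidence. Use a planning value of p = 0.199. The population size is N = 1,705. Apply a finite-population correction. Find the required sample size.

623

For a proportion with margin E = 0.025 at 95% confidence, z = 1.960.
n = p̂(1−p̂)(z/E)² = 0.199 × 0.801 × (1.960/0.025)² = 979.76 — call this n₀.
Finite-population correction with N = 1,705: n = n₀ / (1 + (n₀−1)/N) = 979.76 / 1.574 = 622.47
Round up: n = 623.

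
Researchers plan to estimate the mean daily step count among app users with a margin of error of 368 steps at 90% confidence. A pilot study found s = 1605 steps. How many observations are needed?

52

For a mean, the margin of error is E = z·σ/√n, so n = (zσ/E)².
At 90% confidence, z = 1.645.
n = (1.645 × 1605 / 368)² = 51.47
Round up: n = 52.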